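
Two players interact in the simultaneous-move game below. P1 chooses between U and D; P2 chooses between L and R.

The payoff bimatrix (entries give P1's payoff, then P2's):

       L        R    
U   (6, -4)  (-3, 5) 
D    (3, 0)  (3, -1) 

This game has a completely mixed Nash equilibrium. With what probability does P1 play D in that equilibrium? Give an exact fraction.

9/10

Let x be the probability that P1 plays U. In a completely mixed equilibrium, P2 must be indifferent between L and R.
P2's expected payoff from L is −4x; from R it is 5x − (1−x).
Setting these equal: −4x = 6x − 1, so x = 1/10.
Therefore P1 plays D with probability 1 − 1/10 = 9/10.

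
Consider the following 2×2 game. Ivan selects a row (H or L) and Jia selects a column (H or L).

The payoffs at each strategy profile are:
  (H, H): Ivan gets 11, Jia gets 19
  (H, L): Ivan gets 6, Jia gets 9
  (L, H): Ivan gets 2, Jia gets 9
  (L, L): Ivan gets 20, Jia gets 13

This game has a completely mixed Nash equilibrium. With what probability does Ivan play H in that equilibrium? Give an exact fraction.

2/7

Let x be the probability that Ivan plays H. In a completely mixed equilibrium, Jia must be indifferent between H and L.
Jia's expected payoff from H is 19x + 9(1−x); from L it is 9x + 13(1−x).
Setting these equal: 10x + 9 = −4x + 13, so x = 2/7.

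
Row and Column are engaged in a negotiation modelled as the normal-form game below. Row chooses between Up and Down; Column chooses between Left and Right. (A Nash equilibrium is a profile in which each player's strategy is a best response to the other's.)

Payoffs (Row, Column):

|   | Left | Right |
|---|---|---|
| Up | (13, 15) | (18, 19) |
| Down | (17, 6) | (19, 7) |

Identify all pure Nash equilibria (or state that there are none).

(Up, Left): Row prefers Down (17 > 13); Column prefers Right (19 > 15) — not an equilibrium.
(Up, Right): Row prefers Down (19 > 18) — not an equilibrium.
(Down, Left): Column prefers Right (7 > 6) — not an equilibrium.
(Down, Right): Row gets 19 ≥ 18 from Up, and Column gets 7 ≥ 6 from Left — Nash equilibrium.

(Down, Right)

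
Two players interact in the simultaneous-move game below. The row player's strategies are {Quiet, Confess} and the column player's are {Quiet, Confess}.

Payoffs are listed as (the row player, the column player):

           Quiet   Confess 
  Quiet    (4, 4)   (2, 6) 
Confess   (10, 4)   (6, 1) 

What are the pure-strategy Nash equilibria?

(Quiet, Quiet): the row player prefers Confess (10 > 4); the column player prefers Confess (6 > 4) — not an equilibrium.
(Quiet, Confess): the row player prefers Confess (6 > 2) — not an equilibrium.
(Confess, Quiet): the row player gets 10 ≥ 4 from Quiet, and the column player gets 4 ≥ 1 from Confess — Nash equilibrium.
(Confess, Confess): the column player prefers Quiet (4 > 1) — not an equilibrium.

(Confess, Quiet)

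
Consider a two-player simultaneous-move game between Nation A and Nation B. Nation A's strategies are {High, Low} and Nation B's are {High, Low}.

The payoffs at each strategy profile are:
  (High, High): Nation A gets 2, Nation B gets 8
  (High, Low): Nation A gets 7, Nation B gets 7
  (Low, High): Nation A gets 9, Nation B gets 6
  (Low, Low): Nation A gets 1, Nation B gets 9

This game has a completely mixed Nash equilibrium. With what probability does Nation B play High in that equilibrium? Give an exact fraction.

6/13

Let c be the probability that Nation B plays High. In a completely mixed equilibrium, Nation A must be indifferent between High and Low.
Nation A's expected payoff from High is 2c + 7(1−c); from Low it is 9c + (1−c).
Setting these equal: −5c + 7 = 8c + 1, so c = 6/13.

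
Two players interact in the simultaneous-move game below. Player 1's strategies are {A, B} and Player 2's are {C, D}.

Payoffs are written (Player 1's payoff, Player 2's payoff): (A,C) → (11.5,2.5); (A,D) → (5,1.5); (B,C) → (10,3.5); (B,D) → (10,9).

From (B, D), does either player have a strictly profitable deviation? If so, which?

Player 1 at (B, D) earns 10; deviating to A yields 5 — not better.
Player 2 earns 9; deviating to C yields 3.5 — not better.
Neither player can strictly improve; the profile is a Nash equilibrium.

Neither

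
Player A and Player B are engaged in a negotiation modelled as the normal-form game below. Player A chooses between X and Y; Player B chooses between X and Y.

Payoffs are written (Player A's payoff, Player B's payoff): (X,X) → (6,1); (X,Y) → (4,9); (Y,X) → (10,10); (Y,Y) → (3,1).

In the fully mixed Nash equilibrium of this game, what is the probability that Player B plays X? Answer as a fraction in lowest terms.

1/5

Let y be the probability that Player B plays X. In a completely mixed equilibrium, Player A must be indifferent between X and Y.
Player A's expected payoff from X is 6y + 4(1−y); from Y it is 10y + 3(1−y).
Setting these equal: 2y + 4 = 7y + 3, so y = 1/5.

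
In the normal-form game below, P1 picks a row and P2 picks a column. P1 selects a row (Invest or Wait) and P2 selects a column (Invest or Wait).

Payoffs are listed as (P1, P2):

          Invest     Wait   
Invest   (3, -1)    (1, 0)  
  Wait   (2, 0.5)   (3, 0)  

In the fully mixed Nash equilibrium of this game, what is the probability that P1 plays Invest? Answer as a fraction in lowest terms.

Let r be the probability that P1 plays Invest. In a completely mixed equilibrium, P2 must be indifferent between Invest and Wait.
P2's expected payoff from Invest is −r + 0.5(1−r); from Wait it is 0.
Setting these equal: −1.5r + 0.5 = 0, so r = 1/3.

1/3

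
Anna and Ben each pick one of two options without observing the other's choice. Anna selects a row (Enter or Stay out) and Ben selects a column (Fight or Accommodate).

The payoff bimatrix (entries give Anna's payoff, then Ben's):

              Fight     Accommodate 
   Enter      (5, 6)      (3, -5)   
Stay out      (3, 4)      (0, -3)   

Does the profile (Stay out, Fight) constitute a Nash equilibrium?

No

At (Stay out, Fight), Anna earns 3; switching to Enter would give 5, so Anna would deviate.
Ben earns 4; switching to Accommodate would give -3, so Ben has no profitable deviation.
Since at least one player can profitably deviate, this is not a Nash equilibrium.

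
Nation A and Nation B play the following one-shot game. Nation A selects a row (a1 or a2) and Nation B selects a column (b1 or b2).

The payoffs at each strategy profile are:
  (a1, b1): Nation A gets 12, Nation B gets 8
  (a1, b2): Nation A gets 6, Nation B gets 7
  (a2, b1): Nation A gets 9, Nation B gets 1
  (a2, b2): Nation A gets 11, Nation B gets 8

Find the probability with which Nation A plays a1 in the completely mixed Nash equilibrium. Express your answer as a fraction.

7/8

Let x be the probability that Nation A plays a1. In a completely mixed equilibrium, Nation B must be indifferent between b1 and b2.
Nation B's expected payoff from b1 is 8x + (1−x); from b2 it is 7x + 8(1−x).
Setting these equal: 7x + 1 = −x + 8, so x = 7/8.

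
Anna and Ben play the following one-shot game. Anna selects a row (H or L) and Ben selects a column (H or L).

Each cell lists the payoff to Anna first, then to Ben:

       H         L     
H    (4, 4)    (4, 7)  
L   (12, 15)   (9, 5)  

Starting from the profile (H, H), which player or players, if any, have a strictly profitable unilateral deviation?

Anna at (H, H) earns 4; deviating to L yields 12 — a strict improvement.
Ben earns 4; deviating to L yields 7 — a strict improvement.
Both Anna and Ben have strictly profitable deviations.

Both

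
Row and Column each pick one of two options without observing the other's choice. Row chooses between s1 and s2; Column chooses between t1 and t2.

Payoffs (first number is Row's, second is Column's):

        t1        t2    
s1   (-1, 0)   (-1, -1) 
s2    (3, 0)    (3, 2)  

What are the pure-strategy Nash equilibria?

(s2, t2)

(s1, t1): Row prefers s2 (3 > -1) — not an equilibrium.
(s1, t2): Row prefers s2 (3 > -1); Column prefers t1 (0 > -1) — not an equilibrium.
(s2, t1): Column prefers t2 (2 > 0) — not an equilibrium.
(s2, t2): Row gets 3 ≥ -1 from s1, and Column gets 2 ≥ 0 from t1 — Nash equilibrium.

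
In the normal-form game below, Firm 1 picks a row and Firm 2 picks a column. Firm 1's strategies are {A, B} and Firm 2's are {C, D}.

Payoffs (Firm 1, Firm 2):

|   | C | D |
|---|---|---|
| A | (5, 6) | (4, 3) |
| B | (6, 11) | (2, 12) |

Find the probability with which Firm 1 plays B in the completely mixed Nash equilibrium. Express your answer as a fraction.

3/4

Let r be the probability that Firm 1 plays A. In a completely mixed equilibrium, Firm 2 must be indifferent between C and D.
Firm 2's expected payoff from C is 6r + 11(1−r); from D it is 3r + 12(1−r).
Setting these equal: −5r + 11 = −9r + 12, so r = 1/4.
Therefore Firm 1 plays B with probability 1 − 1/4 = 3/4.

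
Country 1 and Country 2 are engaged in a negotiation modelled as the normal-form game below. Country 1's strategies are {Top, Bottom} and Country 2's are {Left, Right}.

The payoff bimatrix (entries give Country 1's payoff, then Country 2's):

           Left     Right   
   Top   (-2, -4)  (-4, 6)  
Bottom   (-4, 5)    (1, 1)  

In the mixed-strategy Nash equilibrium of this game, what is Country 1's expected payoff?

First find y, the probability Country 2 plays Left, from Country 1's indifference between Top and Bottom: −2y − 4(1−y) = −4y + (1−y), giving y = 5/7.
Since Country 1 is indifferent in equilibrium, Country 1's expected payoff equals the payoff from either row against (5/7, 2/7). Using Top: −2(5/7) − 4(2/7) = -18/7.

-18/7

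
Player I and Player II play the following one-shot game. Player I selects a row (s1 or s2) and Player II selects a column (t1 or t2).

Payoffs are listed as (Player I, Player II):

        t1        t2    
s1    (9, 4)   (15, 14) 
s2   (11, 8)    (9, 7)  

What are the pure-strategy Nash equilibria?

(s1, t2) and (s2, t1)

(s1, t1): Player I prefers s2 (11 > 9); Player II prefers t2 (14 > 4) — not an equilibrium.
(s1, t2): Player I gets 15 ≥ 9 from s2, and Player II gets 14 ≥ 4 from t1 — Nash equilibrium.
(s2, t1): Player I gets 11 ≥ 9 from s1, and Player II gets 8 ≥ 7 from t2 — Nash equilibrium.
(s2, t2): Player I prefers s1 (15 > 9); Player II prefers t1 (8 > 7) — not an equilibrium.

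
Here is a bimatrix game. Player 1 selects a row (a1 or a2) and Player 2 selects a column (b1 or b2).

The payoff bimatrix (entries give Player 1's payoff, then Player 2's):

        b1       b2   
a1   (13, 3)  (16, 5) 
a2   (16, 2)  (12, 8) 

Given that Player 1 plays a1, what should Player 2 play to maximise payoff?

Against a1, Player 2 earns 3 from b1 and 5 from b2.
So b2 is the best response.

b2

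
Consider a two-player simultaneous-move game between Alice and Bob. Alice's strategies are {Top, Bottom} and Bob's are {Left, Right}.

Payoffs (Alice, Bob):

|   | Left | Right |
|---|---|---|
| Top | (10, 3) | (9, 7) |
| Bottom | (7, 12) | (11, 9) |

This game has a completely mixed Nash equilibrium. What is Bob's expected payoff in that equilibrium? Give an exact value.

First find p, the probability Alice plays Top, from Bob's indifference between Left and Right: 3p + 12(1−p) = 7p + 9(1−p), giving p = 3/7.
Since Bob is indifferent in equilibrium, Bob's expected payoff equals the payoff from either column against (3/7, 4/7). Using Left: 3(3/7) + 12(4/7) = 57/7.

57/7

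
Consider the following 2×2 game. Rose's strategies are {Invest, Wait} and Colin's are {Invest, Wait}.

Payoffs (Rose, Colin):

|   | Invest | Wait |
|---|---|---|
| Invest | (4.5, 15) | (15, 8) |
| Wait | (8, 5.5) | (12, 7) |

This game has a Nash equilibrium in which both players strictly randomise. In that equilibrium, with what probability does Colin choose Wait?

7/13

Let y be the probability that Colin plays Invest. In a completely mixed equilibrium, Rose must be indifferent between Invest and Wait.
Rose's expected payoff from Invest is 4.5y + 15(1−y); from Wait it is 8y + 12(1−y).
Setting these equal: −10.5y + 15 = −4y + 12, so y = 6/13.
Therefore Colin plays Wait with probability 1 − 6/13 = 7/13.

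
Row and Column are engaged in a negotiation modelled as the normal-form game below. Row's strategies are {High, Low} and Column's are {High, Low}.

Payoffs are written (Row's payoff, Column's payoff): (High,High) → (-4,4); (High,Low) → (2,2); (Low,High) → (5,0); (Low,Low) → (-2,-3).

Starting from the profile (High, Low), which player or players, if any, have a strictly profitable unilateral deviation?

Row at (High, Low) earns 2; deviating to Low yields -2 — not better.
Column earns 2; deviating to High yields 4 — a strict improvement.
Only Column has a strictly profitable deviation.

Column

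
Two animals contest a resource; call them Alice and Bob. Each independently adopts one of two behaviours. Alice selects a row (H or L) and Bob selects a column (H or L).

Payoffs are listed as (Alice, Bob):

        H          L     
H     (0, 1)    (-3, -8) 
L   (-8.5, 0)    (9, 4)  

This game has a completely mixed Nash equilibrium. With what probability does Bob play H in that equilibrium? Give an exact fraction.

24/41

Let c be the probability that Bob plays H. In a completely mixed equilibrium, Alice must be indifferent between H and L.
Alice's expected payoff from H is −3(1−c); from L it is −8.5c + 9(1−c).
Setting these equal: 3c − 3 = −17.5c + 9, so c = 24/41.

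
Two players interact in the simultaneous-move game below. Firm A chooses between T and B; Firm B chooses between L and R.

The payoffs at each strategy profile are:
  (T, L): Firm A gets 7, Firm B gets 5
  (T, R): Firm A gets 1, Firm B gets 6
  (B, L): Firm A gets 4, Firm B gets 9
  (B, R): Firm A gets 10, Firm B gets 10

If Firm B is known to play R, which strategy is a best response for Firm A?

B

Against R, Firm A earns 1 from T and 10 from B.
So B is the best response.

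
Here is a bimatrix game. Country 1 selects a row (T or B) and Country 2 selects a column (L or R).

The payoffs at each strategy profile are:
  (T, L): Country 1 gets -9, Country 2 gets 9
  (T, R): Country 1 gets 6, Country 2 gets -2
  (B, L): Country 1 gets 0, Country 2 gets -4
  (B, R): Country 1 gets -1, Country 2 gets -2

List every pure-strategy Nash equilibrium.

(T, L): Country 1 prefers B (0 > -9) — not an equilibrium.
(T, R): Country 2 prefers L (9 > -2) — not an equilibrium.
(B, L): Country 2 prefers R (-2 > -4) — not an equilibrium.
(B, R): Country 1 prefers T (6 > -1) — not an equilibrium.

none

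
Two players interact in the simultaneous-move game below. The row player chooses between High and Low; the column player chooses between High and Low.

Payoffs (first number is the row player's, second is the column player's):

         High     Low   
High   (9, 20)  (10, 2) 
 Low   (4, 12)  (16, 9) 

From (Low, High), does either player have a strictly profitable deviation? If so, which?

The row player

The row player at (Low, High) earns 4; deviating to High yields 9 — a strict improvement.
The column player earns 12; deviating to Low yields 9 — not better.
Only the row player has a strictly profitable deviation.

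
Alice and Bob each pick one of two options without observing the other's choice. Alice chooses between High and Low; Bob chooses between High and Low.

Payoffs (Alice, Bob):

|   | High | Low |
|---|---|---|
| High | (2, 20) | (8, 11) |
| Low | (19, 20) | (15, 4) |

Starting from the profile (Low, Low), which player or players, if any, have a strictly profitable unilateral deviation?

Alice at (Low, Low) earns 15; deviating to High yields 8 — not better.
Bob earns 4; deviating to High yields 20 — a strict improvement.
Only Bob has a strictly profitable deviation.

Bob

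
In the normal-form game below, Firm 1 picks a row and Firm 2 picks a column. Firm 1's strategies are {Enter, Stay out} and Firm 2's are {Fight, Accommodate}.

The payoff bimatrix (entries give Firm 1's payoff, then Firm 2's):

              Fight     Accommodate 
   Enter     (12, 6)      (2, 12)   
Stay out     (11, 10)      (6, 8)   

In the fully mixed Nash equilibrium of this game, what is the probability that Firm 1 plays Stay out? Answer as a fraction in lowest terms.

Let x be the probability that Firm 1 plays Enter. In a completely mixed equilibrium, Firm 2 must be indifferent between Fight and Accommodate.
Firm 2's expected payoff from Fight is 6x + 10(1−x); from Accommodate it is 12x + 8(1−x).
Setting these equal: −4x + 10 = 4x + 8, so x = 1/4.
Therefore Firm 1 plays Stay out with probability 1 − 1/4 = 3/4.

3/4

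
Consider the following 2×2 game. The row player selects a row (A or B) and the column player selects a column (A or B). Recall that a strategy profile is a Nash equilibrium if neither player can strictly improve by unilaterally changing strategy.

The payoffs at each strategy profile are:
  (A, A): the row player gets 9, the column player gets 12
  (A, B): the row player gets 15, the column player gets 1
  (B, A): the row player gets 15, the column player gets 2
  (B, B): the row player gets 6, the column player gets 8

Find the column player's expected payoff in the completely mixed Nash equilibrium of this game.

First find p, the probability the row player plays A, from the column player's indifference between A and B: 12p + 2(1−p) = p + 8(1−p), giving p = 6/17.
Since the column player is indifferent in equilibrium, the column player's expected payoff equals the payoff from either column against (6/17, 11/17). Using A: 12(6/17) + 2(11/17) = 94/17.

94/17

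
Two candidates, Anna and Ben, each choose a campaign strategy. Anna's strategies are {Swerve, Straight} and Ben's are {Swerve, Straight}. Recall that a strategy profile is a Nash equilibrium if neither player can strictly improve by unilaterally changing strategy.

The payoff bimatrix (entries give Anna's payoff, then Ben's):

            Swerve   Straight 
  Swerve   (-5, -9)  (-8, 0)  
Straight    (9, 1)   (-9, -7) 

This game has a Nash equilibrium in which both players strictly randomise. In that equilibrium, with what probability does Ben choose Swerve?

1/15

Let q be the probability that Ben plays Swerve. In a completely mixed equilibrium, Anna must be indifferent between Swerve and Straight.
Anna's expected payoff from Swerve is −5q − 8(1−q); from Straight it is 9q − 9(1−q).
Setting these equal: 3q − 8 = 18q − 9, so q = 1/15.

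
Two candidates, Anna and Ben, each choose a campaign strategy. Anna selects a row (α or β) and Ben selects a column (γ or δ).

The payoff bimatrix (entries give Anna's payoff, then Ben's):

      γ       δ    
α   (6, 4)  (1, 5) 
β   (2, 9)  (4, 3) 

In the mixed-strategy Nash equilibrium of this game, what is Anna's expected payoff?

22/7

First find q, the probability Ben plays γ, from Anna's indifference between α and β: 6q + (1−q) = 2q + 4(1−q), giving q = 3/7.
Since Anna is indifferent in equilibrium, Anna's expected payoff equals the payoff from either row against (3/7, 4/7). Using α: 6(3/7) + (4/7) = 22/7.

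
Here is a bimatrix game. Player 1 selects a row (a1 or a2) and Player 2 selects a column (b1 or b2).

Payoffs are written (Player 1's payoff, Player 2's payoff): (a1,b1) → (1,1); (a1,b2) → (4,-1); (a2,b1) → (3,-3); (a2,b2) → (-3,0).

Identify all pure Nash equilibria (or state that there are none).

(a1, b1): Player 1 prefers a2 (3 > 1) — not an equilibrium.
(a1, b2): Player 2 prefers b1 (1 > -1) — not an equilibrium.
(a2, b1): Player 2 prefers b2 (0 > -3) — not an equilibrium.
(a2, b2): Player 1 prefers a1 (4 > -3) — not an equilibrium.

none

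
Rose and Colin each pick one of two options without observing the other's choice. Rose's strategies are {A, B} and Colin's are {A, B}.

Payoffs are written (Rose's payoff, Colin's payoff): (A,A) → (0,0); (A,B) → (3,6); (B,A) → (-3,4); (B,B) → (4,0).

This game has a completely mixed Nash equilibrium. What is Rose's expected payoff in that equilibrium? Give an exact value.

9/4

First find y, the probability Colin plays A, from Rose's indifference between A and B: 3(1−y) = −3y + 4(1−y), giving y = 1/4.
Since Rose is indifferent in equilibrium, Rose's expected payoff equals the payoff from either row against (1/4, 3/4). Using A: 3(3/4) = 9/4.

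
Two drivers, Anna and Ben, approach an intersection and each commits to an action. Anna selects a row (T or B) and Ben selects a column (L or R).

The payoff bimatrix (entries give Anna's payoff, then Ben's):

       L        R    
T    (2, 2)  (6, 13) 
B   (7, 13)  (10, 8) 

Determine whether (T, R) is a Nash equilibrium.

No

At (T, R), Anna earns 6; switching to B would give 10, so Anna would deviate.
Ben earns 13; switching to L would give 2, so Ben has no profitable deviation.
Since at least one player can profitably deviate, this is not a Nash equilibrium.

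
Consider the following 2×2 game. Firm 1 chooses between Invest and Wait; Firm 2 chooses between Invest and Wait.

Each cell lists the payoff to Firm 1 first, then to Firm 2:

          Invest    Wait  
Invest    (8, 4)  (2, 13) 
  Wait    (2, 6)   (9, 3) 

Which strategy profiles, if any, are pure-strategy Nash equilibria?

none

(Invest, Invest): Firm 2 prefers Wait (13 > 4) — not an equilibrium.
(Invest, Wait): Firm 1 prefers Wait (9 > 2) — not an equilibrium.
(Wait, Invest): Firm 1 prefers Invest (8 > 2) — not an equilibrium.
(Wait, Wait): Firm 2 prefers Invest (6 > 3) — not an equilibrium.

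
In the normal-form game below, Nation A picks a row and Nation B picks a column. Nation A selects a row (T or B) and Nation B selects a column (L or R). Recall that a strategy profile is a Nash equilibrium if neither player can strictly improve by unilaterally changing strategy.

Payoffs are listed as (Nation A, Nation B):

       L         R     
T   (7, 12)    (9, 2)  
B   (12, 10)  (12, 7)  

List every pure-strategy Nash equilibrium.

(T, L): Nation A prefers B (12 > 7) — not an equilibrium.
(T, R): Nation A prefers B (12 > 9); Nation B prefers L (12 > 2) — not an equilibrium.
(B, L): Nation A gets 12 ≥ 7 from T, and Nation B gets 10 ≥ 7 from R — Nash equilibrium.
(B, R): Nation B prefers L (10 > 7) — not an equilibrium.

(B, L)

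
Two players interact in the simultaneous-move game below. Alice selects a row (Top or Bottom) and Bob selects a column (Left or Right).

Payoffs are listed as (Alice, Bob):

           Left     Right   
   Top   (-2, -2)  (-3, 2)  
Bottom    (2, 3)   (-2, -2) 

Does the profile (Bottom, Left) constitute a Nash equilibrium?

At (Bottom, Left), Alice earns 2; switching to Top would give -2, so Alice has no profitable deviation.
Bob earns 3; switching to Right would give -2, so Bob has no profitable deviation.
Neither player can gain by a unilateral deviation, so this profile is a Nash equilibrium.

Yes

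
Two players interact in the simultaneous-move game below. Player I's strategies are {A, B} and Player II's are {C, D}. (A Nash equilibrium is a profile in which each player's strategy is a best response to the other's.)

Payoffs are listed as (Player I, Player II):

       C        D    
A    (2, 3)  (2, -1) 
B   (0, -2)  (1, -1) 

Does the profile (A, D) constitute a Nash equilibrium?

At (A, D), Player I earns 2; switching to B would give 1, so Player I has no profitable deviation.
Player II earns -1; switching to C would give 3, so Player II would deviate.
Since at least one player can profitably deviate, this is not a Nash equilibrium.

No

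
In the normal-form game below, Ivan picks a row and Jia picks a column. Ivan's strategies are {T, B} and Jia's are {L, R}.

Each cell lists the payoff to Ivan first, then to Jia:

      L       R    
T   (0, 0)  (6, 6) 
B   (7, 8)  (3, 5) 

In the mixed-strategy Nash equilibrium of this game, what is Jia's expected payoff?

First find p, the probability Ivan plays T, from Jia's indifference between L and R: 8(1−p) = 6p + 5(1−p), giving p = 1/3.
Since Jia is indifferent in equilibrium, Jia's expected payoff equals the payoff from either column against (1/3, 2/3). Using L: 8(2/3) = 16/3.

16/3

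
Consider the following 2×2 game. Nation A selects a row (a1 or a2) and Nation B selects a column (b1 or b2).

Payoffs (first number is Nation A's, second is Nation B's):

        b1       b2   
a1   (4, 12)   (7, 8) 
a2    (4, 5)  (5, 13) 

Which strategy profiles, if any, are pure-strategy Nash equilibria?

(a1, b1): Nation A gets 4 ≥ 4 from a2, and Nation B gets 12 ≥ 8 from b2 — Nash equilibrium.
(a1, b2): Nation B prefers b1 (12 > 8) — not an equilibrium.
(a2, b1): Nation B prefers b2 (13 > 5) — not an equilibrium.
(a2, b2): Nation A prefers a1 (7 > 5) — not an equilibrium.

(a1, b1)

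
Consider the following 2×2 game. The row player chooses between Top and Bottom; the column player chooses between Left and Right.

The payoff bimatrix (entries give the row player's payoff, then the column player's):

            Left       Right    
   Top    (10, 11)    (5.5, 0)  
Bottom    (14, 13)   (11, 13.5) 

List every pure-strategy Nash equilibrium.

(Bottom, Right)

(Top, Left): the row player prefers Bottom (14 > 10) — not an equilibrium.
(Top, Right): the row player prefers Bottom (11 > 5.5); the column player prefers Left (11 > 0) — not an equilibrium.
(Bottom, Left): the column player prefers Right (13.5 > 13) — not an equilibrium.
(Bottom, Right): the row player gets 11 ≥ 5.5 from Top, and the column player gets 13.5 ≥ 13 from Left — Nash equilibrium.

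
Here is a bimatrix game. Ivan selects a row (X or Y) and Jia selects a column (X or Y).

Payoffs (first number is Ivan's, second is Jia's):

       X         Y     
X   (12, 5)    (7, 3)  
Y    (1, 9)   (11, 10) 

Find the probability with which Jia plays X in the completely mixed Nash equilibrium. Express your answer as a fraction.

4/15

Let q be the probability that Jia plays X. In a completely mixed equilibrium, Ivan must be indifferent between X and Y.
Ivan's expected payoff from X is 12q + 7(1−q); from Y it is q + 11(1−q).
Setting these equal: 5q + 7 = −10q + 11, so q = 4/15.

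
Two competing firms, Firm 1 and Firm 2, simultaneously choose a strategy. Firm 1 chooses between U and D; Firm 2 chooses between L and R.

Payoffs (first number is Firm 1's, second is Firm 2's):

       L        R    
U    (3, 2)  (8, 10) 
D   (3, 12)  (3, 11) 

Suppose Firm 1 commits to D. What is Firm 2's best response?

Against D, Firm 2 earns 12 from L and 11 from R.
So L is the best response.

L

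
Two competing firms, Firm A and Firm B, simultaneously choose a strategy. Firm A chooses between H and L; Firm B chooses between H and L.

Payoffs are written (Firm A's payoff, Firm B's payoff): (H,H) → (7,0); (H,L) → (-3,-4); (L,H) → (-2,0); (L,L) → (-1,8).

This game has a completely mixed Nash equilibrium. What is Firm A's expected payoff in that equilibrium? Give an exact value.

-13/11

First find q, the probability Firm B plays H, from Firm A's indifference between H and L: 7q − 3(1−q) = −2q − (1−q), giving q = 2/11.
Since Firm A is indifferent in equilibrium, Firm A's expected payoff equals the payoff from either row against (2/11, 9/11). Using H: 7(2/11) − 3(9/11) = -13/11.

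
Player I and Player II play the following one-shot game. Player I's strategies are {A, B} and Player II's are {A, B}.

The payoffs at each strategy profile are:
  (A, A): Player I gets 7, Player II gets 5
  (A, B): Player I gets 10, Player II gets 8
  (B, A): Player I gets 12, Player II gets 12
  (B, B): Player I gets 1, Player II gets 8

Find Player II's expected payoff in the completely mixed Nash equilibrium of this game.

8

First find x, the probability Player I plays A, from Player II's indifference between A and B: 5x + 12(1−x) = 8x + 8(1−x), giving x = 4/7.
Since Player II is indifferent in equilibrium, Player II's expected payoff equals the payoff from either column against (4/7, 3/7). Using A: 5(4/7) + 12(3/7) = 8.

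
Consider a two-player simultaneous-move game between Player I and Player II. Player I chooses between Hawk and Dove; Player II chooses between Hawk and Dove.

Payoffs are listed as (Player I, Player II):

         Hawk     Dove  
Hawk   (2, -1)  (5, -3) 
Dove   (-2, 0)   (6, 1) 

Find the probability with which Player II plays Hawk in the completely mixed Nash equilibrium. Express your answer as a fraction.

Let q be the probability that Player II plays Hawk. In a completely mixed equilibrium, Player I must be indifferent between Hawk and Dove.
Player I's expected payoff from Hawk is 2q + 5(1−q); from Dove it is −2q + 6(1−q).
Setting these equal: −3q + 5 = −8q + 6, so q = 1/5.

1/5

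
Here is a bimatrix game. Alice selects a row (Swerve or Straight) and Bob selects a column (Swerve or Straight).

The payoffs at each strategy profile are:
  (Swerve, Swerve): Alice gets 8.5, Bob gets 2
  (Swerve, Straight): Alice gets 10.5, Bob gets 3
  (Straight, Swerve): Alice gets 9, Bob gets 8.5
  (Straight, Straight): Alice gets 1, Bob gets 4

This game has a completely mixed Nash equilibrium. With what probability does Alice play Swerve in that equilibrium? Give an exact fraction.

9/11

Let x be the probability that Alice plays Swerve. In a completely mixed equilibrium, Bob must be indifferent between Swerve and Straight.
Bob's expected payoff from Swerve is 2x + 8.5(1−x); from Straight it is 3x + 4(1−x).
Setting these equal: −6.5x + 8.5 = −x + 4, so x = 9/11.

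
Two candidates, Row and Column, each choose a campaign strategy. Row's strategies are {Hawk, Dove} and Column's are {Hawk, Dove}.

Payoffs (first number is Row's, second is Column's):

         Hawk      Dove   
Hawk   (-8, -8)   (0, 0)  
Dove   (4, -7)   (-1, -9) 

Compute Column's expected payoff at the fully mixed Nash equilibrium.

-36/5

First find p, the probability Row plays Hawk, from Column's indifference between Hawk and Dove: −8p − 7(1−p) = −9(1−p), giving p = 1/5.
Since Column is indifferent in equilibrium, Column's expected payoff equals the payoff from either column against (1/5, 4/5). Using Hawk: −8(1/5) − 7(4/5) = -36/5.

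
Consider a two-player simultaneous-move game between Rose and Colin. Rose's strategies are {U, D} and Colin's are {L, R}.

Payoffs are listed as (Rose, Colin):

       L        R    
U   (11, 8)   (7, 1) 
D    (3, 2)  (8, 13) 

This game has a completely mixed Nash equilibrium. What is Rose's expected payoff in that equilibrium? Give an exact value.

First find y, the probability Colin plays L, from Rose's indifference between U and D: 11y + 7(1−y) = 3y + 8(1−y), giving y = 1/9.
Since Rose is indifferent in equilibrium, Rose's expected payoff equals the payoff from either row against (1/9, 8/9). Using U: 11(1/9) + 7(8/9) = 67/9.

67/9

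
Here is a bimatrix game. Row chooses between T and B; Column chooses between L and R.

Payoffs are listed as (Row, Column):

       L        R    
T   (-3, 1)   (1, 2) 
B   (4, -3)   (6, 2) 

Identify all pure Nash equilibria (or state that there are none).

(B, R)

(T, L): Row prefers B (4 > -3); Column prefers R (2 > 1) — not an equilibrium.
(T, R): Row prefers B (6 > 1) — not an equilibrium.
(B, L): Column prefers R (2 > -3) — not an equilibrium.
(B, R): Row gets 6 ≥ 1 from T, and Column gets 2 ≥ -3 from L — Nash equilibrium.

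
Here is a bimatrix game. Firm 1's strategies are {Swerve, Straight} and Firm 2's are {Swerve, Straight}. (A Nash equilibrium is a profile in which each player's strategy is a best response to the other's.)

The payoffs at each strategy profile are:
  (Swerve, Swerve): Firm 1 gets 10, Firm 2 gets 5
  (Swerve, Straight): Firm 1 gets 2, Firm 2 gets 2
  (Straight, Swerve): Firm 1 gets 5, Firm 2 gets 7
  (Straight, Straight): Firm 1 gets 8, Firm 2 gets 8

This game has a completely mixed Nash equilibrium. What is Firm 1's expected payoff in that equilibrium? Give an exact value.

70/11

First find y, the probability Firm 2 plays Swerve, from Firm 1's indifference between Swerve and Straight: 10y + 2(1−y) = 5y + 8(1−y), giving y = 6/11.
Since Firm 1 is indifferent in equilibrium, Firm 1's expected payoff equals the payoff from either row against (6/11, 5/11). Using Swerve: 10(6/11) + 2(5/11) = 70/11.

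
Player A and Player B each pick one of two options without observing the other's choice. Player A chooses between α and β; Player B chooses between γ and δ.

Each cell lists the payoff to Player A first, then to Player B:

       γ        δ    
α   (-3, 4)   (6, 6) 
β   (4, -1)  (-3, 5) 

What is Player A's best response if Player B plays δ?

α

Against δ, Player A earns 6 from α and -3 from β.
So α is the best response.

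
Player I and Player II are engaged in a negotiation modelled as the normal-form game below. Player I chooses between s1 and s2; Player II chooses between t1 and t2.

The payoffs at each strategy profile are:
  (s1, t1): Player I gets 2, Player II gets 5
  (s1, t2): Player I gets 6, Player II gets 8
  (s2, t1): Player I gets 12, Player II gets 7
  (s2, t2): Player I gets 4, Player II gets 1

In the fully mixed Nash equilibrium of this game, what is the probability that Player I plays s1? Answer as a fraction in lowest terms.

Let p be the probability that Player I plays s1. In a completely mixed equilibrium, Player II must be indifferent between t1 and t2.
Player II's expected payoff from t1 is 5p + 7(1−p); from t2 it is 8p + (1−p).
Setting these equal: −2p + 7 = 7p + 1, so p = 2/3.

2/3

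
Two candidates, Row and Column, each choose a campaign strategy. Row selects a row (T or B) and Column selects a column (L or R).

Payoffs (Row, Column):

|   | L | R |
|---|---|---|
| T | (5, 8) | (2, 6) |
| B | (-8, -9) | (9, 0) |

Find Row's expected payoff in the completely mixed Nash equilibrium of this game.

First find y, the probability Column plays L, from Row's indifference between T and B: 5y + 2(1−y) = −8y + 9(1−y), giving y = 7/20.
Since Row is indifferent in equilibrium, Row's expected payoff equals the payoff from either row against (7/20, 13/20). Using T: 5(7/20) + 2(13/20) = 61/20.

61/20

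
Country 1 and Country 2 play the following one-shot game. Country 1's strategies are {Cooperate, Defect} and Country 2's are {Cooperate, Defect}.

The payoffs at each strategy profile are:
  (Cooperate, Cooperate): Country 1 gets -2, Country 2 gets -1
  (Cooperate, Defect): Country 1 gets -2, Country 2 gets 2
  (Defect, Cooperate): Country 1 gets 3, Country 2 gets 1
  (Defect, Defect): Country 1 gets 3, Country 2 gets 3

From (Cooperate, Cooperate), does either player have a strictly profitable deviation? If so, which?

Country 1 at (Cooperate, Cooperate) earns -2; deviating to Defect yields 3 — a strict improvement.
Country 2 earns -1; deviating to Defect yields 2 — a strict improvement.
Both Country 1 and Country 2 have strictly profitable deviations.

Both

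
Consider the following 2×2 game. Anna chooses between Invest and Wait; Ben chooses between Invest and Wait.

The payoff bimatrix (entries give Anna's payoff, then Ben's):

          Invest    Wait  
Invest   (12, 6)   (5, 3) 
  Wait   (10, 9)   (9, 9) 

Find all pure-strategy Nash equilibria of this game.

(Invest, Invest) and (Wait, Wait)

(Invest, Invest): Anna gets 12 ≥ 10 from Wait, and Ben gets 6 ≥ 3 from Wait — Nash equilibrium.
(Invest, Wait): Anna prefers Wait (9 > 5); Ben prefers Invest (6 > 3) — not an equilibrium.
(Wait, Invest): Anna prefers Invest (12 > 10) — not an equilibrium.
(Wait, Wait): Anna gets 9 ≥ 5 from Invest, and Ben gets 9 ≥ 9 from Invest — Nash equilibrium.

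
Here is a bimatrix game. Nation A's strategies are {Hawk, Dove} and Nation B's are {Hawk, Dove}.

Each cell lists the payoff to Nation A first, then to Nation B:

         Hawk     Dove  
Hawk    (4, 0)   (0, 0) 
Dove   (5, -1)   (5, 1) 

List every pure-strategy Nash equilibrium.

(Hawk, Hawk): Nation A prefers Dove (5 > 4) — not an equilibrium.
(Hawk, Dove): Nation A prefers Dove (5 > 0) — not an equilibrium.
(Dove, Hawk): Nation B prefers Dove (1 > -1) — not an equilibrium.
(Dove, Dove): Nation A gets 5 ≥ 0 from Hawk, and Nation B gets 1 ≥ -1 from Hawk — Nash equilibrium.

(Dove, Dove)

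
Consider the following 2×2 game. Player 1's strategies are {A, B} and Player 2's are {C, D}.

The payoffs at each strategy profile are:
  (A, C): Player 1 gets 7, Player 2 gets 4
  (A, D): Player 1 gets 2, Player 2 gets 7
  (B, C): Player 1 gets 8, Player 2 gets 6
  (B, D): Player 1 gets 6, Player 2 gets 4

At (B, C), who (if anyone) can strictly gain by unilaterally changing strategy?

Neither

Player 1 at (B, C) earns 8; deviating to A yields 7 — not better.
Player 2 earns 6; deviating to D yields 4 — not better.
Neither player can strictly improve; the profile is a Nash equilibrium.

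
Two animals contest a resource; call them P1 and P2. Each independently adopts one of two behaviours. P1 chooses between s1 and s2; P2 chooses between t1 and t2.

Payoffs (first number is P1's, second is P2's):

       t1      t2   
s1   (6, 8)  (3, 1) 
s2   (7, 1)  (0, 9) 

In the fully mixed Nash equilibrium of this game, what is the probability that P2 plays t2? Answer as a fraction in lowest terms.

1/4

Let y be the probability that P2 plays t1. In a completely mixed equilibrium, P1 must be indifferent between s1 and s2.
P1's expected payoff from s1 is 6y + 3(1−y); from s2 it is 7y.
Setting these equal: 3y + 3 = 7y, so y = 3/4.
Therefore P2 plays t2 with probability 1 − 3/4 = 1/4.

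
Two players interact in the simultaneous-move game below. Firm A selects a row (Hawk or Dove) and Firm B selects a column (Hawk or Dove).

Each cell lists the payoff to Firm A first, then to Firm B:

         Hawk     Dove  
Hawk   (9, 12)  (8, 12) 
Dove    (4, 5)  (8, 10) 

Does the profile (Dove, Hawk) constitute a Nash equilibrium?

At (Dove, Hawk), Firm A earns 4; switching to Hawk would give 9, so Firm A would deviate.
Firm B earns 5; switching to Dove would give 10, so Firm B would deviate.
Since at least one player can profitably deviate, this is not a Nash equilibrium.

No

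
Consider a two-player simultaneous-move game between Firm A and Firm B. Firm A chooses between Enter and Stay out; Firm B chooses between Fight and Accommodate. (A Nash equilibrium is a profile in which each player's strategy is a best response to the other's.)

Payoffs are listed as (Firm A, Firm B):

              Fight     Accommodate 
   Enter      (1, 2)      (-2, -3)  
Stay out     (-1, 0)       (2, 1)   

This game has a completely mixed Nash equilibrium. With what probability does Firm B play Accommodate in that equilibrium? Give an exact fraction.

1/3

Let q be the probability that Firm B plays Fight. In a completely mixed equilibrium, Firm A must be indifferent between Enter and Stay out.
Firm A's expected payoff from Enter is q − 2(1−q); from Stay out it is −q + 2(1−q).
Setting these equal: 3q − 2 = −3q + 2, so q = 2/3.
Therefore Firm B plays Accommodate with probability 1 − 2/3 = 1/3.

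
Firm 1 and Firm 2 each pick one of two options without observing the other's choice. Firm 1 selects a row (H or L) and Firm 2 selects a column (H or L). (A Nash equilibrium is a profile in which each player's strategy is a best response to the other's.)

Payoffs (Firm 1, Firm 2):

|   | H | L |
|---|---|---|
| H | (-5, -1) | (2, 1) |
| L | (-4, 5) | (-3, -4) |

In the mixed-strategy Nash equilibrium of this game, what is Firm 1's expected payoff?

First find y, the probability Firm 2 plays H, from Firm 1's indifference between H and L: −5y + 2(1−y) = −4y − 3(1−y), giving y = 5/6.
Since Firm 1 is indifferent in equilibrium, Firm 1's expected payoff equals the payoff from either row against (5/6, 1/6). Using H: −5(5/6) + 2(1/6) = -23/6.

-23/6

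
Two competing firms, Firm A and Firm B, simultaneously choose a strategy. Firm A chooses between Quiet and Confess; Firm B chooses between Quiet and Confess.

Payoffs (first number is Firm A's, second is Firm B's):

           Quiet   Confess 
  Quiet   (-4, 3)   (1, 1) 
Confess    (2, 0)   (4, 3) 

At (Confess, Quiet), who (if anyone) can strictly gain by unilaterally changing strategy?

Firm B

Firm A at (Confess, Quiet) earns 2; deviating to Quiet yields -4 — not better.
Firm B earns 0; deviating to Confess yields 3 — a strict improvement.
Only Firm B has a strictly profitable deviation.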